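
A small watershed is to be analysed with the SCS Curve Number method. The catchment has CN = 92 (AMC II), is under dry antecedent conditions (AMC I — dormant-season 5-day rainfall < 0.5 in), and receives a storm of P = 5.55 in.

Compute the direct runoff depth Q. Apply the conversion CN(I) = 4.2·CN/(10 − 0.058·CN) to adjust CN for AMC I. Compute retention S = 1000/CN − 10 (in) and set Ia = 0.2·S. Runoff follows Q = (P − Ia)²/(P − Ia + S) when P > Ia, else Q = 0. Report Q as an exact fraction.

Q = 2461449769/672461580 in ≈ 3.660 in

Dry (AMC I): CN(I) = 4.2·92/(10 − 0.058·92) = (1932/5)/(583/125) = 48300/583 ≈ 82.847
Retention S: 1000/CN − 10 with CN=82.847 → S = 1000/483 ≈ 2.070 in
Initial abstraction Ia = S/5 = (1000/483)/5 = 200/483 ≈ 0.414 in
P − Ia = 5.550 − 0.414 = 49613/9660 ≈ 5.136 in (> 0, runoff occurs)
Runoff Q = (P−Ia)²/(P−Ia+S) = (5.136)²/(5.136+2.070) = 2461449769/672461580 ≈ 3.660 in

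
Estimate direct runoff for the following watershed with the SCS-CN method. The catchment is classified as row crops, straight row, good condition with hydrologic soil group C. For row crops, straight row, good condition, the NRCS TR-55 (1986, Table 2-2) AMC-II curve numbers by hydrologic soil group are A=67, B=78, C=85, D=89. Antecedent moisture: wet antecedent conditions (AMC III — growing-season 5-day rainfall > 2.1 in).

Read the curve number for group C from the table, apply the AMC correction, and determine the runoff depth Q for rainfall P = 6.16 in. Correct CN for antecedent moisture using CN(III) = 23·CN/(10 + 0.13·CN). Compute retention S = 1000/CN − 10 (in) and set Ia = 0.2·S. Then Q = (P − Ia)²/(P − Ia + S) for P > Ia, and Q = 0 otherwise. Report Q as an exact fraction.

NRCS table: row crops, straight row, good condition, soil group C → CN(II) = 85
CN(III) from CN(II)=85: (23·85)/(10 + 0.13·85) = 39100/421 ≈ 92.874
Retention S: 1000/CN − 10 with CN=92.874 → S = 300/391 ≈ 0.767 in
Ia = 0.2S: 0.2·0.767 = 0.153 in (exactly 60/391)
P − Ia = 6.160 − 0.153 = 58714/9775 ≈ 6.007 in (> 0, runoff occurs)
Q: (58714/9775)² ÷ (66214/9775) = 1723666898/323620925 in (≈ 5.326 in)

Q = 1723666898/323620925 in ≈ 5.326 in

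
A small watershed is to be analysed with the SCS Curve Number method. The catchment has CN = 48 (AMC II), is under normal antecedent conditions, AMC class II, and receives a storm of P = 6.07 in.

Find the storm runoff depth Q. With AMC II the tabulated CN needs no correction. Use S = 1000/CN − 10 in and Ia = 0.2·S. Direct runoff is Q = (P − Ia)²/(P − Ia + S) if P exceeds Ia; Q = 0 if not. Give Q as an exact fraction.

CN(II) = 48; AMC II needs no correction.
S = 1000/48 − 10 = 65/6 in ≈ 10.833 in
Ia = 0.2S: 0.2·10.833 = 2.167 in (exactly 13/6)
Since P=6.070 > Ia=2.167: effective rainfall P−Ia = 1171/300 in
Q = (1171/300)²/((1171/300) + 65/6) = (1371241/90000)/(4421/300) = 1371241/1326300 in ≈ 1.034 in

Q = 1371241/1326300 in ≈ 1.034 in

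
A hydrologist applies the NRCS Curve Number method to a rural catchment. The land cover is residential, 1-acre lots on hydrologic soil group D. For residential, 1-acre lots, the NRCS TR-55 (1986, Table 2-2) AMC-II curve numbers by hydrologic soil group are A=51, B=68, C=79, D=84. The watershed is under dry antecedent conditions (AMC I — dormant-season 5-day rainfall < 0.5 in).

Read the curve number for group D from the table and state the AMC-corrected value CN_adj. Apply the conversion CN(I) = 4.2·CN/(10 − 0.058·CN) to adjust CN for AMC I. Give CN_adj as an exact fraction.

CN_adj = 44100/641 ≈ 68.799

NRCS table: residential, 1-acre lots, soil group D → CN(II) = 84
CN(I) from CN(II)=84: (4.2·84)/(10 − 0.058·84) = 44100/641 ≈ 68.799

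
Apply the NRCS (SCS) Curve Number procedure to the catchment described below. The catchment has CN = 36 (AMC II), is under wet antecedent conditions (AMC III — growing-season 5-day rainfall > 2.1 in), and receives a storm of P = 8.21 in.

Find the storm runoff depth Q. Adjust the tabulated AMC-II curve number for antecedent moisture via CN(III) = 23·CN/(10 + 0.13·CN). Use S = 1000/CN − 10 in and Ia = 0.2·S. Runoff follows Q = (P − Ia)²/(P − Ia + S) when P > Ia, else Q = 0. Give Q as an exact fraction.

Q = 19029374809/6167502900 in ≈ 3.085 in

Adjust CN=36 to AMC III: 23·36/(10 + 0.13·36) → 828 ÷ (367/25) = 20700/367 ≈ 56.403
S = 1000/(20700/367) − 10 = 1600/207 in ≈ 7.729 in
Initial abstraction Ia = S/5 = (1600/207)/5 = 320/207 ≈ 1.546 in
P − Ia = 8.210 − 1.546 = 137947/20700 ≈ 6.664 in (> 0, runoff occurs)
Q: (137947/20700)² ÷ (297947/20700) = 19029374809/6167502900 in (≈ 3.085 in)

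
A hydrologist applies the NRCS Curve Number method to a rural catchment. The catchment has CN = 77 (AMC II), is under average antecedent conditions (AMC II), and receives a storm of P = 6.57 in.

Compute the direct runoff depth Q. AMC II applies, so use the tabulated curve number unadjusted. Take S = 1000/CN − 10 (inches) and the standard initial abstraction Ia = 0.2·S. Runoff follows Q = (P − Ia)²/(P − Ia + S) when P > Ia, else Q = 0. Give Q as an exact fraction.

Q = 2114988121/531215300 in ≈ 3.981 in

Average conditions: CN = 77 (no AMC adjustment).
Max retention: S = 1000/77 − 10 = 230/77 in (≈ 2.987 in)
Ia = 0.2S: 0.2·2.987 = 0.597 in (exactly 46/77)
Excess rainfall: 6.570 − 0.597 = 5.973 in; P > Ia so Q > 0
Q: (45989/7700)² ÷ (68989/7700) = 2114988121/531215300 in (≈ 3.981 in)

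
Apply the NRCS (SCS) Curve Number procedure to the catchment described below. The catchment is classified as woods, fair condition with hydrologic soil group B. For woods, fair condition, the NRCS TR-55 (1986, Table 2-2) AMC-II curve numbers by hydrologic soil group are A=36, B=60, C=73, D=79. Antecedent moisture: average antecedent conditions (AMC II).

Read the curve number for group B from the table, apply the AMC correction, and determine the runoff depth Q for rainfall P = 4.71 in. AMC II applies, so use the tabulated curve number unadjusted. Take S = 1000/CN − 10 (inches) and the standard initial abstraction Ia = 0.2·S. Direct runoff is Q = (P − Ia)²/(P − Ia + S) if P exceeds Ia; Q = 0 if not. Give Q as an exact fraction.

Q = 1026169/903900 in ≈ 1.135 in

NRCS table: woods, fair condition, soil group B → CN(II) = 60
AMC II — tabulated CN = 60 applies directly.
Retention S: 1000/CN − 10 with CN=60.000 → S = 20/3 ≈ 6.667 in
Ia = 0.2S: 0.2·6.667 = 1.333 in (exactly 4/3)
Since P=4.710 > Ia=1.333: effective rainfall P−Ia = 1013/300 in
Runoff Q = (P−Ia)²/(P−Ia+S) = (3.377)²/(3.377+6.667) = 1026169/903900 ≈ 1.135 in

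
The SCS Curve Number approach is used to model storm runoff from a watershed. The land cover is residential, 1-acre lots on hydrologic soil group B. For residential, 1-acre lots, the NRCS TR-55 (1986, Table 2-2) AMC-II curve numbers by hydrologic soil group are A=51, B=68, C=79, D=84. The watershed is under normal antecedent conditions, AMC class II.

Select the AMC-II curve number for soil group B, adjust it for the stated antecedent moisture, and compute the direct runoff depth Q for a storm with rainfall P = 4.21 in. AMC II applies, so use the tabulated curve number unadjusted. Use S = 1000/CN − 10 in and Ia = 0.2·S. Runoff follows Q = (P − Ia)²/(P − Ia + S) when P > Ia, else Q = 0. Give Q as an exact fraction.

NRCS table: residential, 1-acre lots, soil group B → CN(II) = 68
Average conditions: CN = 68 (no AMC adjustment).
Retention S: 1000/CN − 10 with CN=68.000 → S = 80/17 ≈ 4.706 in
Ia = 0.2S: 0.2·4.706 = 0.941 in (exactly 16/17)
Since P=4.210 > Ia=0.941: effective rainfall P−Ia = 5557/1700 in
Q = (5557/1700)²/((5557/1700) + 80/17) = (30880249/2890000)/(13557/1700) = 30880249/23046900 in ≈ 1.340 in

Q = 30880249/23046900 in ≈ 1.340 in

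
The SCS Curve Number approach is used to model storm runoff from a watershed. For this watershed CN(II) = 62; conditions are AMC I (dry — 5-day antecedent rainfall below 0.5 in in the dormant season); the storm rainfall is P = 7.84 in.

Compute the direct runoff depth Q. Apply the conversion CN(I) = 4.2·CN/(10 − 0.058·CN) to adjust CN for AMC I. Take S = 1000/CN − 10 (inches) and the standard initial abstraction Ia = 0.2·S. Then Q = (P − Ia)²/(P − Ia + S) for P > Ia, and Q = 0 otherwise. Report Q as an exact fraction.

Q = 1603842304/1292218725 in ≈ 1.241 in

Dry (AMC I): CN(I) = 4.2·62/(10 − 0.058·62) = (1302/5)/(1601/250) = 65100/1601 ≈ 40.662
S = 1000/(65100/1601) − 10 = 9500/651 in ≈ 14.593 in
Ia = 0.2·(9500/651) = 1900/651 in ≈ 2.919 in
P − Ia = 7.840 − 2.919 = 80096/16275 ≈ 4.921 in (> 0, runoff occurs)
Q = (80096/16275)²/((80096/16275) + 9500/651) = (6415369216/264875625)/(317596/16275) = 1603842304/1292218725 in ≈ 1.241 in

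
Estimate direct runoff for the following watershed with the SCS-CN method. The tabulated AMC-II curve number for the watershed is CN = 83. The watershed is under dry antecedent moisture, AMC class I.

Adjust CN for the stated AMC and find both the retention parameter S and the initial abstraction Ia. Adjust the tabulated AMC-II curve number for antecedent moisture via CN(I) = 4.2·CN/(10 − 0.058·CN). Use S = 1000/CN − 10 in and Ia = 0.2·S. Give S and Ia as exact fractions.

Adjust CN=83 to AMC I: 4.2·83/(10 − 0.058·83) → (1743/5) ÷ (2593/500) = 174300/2593 ≈ 67.219
Retention S: 1000/CN − 10 with CN=67.219 → S = 8500/1743 ≈ 4.877 in
Initial abstraction Ia = S/5 = (8500/1743)/5 = 1700/1743 ≈ 0.975 in

S = 8500/1743 in ≈ 4.877 in; Ia = 1700/1743 in ≈ 0.975 in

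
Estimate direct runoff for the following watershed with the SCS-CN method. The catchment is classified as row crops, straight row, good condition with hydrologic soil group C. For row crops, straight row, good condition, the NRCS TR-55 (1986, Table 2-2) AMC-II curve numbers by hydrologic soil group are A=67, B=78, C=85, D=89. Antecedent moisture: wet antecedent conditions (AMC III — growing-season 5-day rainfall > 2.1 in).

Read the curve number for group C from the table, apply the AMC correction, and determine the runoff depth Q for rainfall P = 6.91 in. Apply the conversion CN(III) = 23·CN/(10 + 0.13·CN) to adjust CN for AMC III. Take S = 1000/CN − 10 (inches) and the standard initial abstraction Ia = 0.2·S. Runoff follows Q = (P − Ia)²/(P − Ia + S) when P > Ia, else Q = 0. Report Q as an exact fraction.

NRCS table: row crops, straight row, good condition, soil group C → CN(II) = 85
CN(III) from CN(II)=85: (23·85)/(10 + 0.13·85) = 39100/421 ≈ 92.874
S = 1000/(39100/421) − 10 = 300/391 in ≈ 0.767 in
Initial abstraction Ia = S/5 = (300/391)/5 = 60/391 ≈ 0.153 in
Excess rainfall: 6.910 − 0.153 = 6.757 in; P > Ia so Q > 0
Q: (264181/39100)² ÷ (294181/39100) = 69791600761/11502477100 in (≈ 6.068 in)

Q = 69791600761/11502477100 in ≈ 6.068 in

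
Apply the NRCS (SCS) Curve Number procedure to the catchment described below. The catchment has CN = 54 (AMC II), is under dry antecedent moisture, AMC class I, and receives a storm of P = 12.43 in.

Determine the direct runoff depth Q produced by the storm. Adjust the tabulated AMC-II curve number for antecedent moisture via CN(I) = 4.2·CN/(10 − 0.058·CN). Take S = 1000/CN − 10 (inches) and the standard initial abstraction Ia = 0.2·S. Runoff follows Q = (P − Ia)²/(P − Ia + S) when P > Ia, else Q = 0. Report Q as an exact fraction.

Q = 225416997961/92125082700 in ≈ 2.447 in

Adjust CN=54 to AMC I: 4.2·54/(10 − 0.058·54) → (1134/5) ÷ (1717/250) = 56700/1717 ≈ 33.023
S = 1000/(56700/1717) − 10 = 11500/567 in ≈ 20.282 in
Ia = 0.2S: 0.2·20.282 = 4.056 in (exactly 2300/567)
Excess rainfall: 12.430 − 4.056 = 8.374 in; P > Ia so Q > 0
Runoff Q = (P−Ia)²/(P−Ia+S) = (8.374)²/(8.374+20.282) = 225416997961/92125082700 ≈ 2.447 in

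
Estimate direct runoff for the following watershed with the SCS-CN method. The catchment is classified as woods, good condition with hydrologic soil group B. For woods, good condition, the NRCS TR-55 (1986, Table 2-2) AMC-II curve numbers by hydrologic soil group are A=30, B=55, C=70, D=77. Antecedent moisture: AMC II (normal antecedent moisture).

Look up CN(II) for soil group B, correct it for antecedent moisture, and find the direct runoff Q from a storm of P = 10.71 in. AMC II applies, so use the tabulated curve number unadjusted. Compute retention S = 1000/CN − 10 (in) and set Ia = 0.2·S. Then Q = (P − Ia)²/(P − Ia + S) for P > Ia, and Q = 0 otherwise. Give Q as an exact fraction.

Q = 3689643/773300 in ≈ 4.771 in

NRCS table: woods, good condition, soil group B → CN(II) = 55
CN(II) = 55; AMC II needs no correction.
S = 1000/55 − 10 = 90/11 in ≈ 8.182 in
Ia = 0.2S: 0.2·8.182 = 1.636 in (exactly 18/11)
P − Ia = 10.710 − 1.636 = 9981/1100 ≈ 9.074 in (> 0, runoff occurs)
Runoff Q = (P−Ia)²/(P−Ia+S) = (9.074)²/(9.074+8.182) = 3689643/773300 ≈ 4.771 in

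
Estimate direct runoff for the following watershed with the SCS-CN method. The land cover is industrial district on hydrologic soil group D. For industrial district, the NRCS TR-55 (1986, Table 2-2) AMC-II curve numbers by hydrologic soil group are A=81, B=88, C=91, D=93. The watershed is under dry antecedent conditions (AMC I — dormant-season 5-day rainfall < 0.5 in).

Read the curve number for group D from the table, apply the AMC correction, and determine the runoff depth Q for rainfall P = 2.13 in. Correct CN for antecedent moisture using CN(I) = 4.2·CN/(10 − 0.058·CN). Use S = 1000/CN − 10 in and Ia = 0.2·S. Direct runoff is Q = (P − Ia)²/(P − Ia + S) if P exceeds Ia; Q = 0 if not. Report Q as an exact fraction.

NRCS table: industrial district, soil group D → CN(II) = 93
CN(I) from CN(II)=93: (4.2·93)/(10 − 0.058·93) = 27900/329 ≈ 84.802
Max retention: S = 1000/(27900/329) − 10 = 500/279 in (≈ 1.792 in)
Initial abstraction Ia = S/5 = (500/279)/5 = 100/279 ≈ 0.358 in
Since P=2.130 > Ia=0.358: effective rainfall P−Ia = 49427/27900 in
Runoff Q = (P−Ia)²/(P−Ia+S) = (1.772)²/(1.772+1.792) = 2443028329/2774013300 ≈ 0.881 in

Q = 2443028329/2774013300 in ≈ 0.881 in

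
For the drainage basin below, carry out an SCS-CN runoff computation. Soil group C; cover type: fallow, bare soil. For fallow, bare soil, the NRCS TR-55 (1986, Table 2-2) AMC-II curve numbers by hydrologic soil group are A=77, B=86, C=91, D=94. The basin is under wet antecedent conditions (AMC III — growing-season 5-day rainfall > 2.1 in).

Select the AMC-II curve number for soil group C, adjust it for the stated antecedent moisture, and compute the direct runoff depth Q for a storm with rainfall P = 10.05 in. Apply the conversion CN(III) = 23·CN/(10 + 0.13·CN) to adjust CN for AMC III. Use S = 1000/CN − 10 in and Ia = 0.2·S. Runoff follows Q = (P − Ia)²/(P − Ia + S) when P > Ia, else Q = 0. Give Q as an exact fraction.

Q = 57988856883/6070997660 in ≈ 9.552 in

NRCS table: fallow, bare soil, soil group C → CN(II) = 91
Adjust CN=91 to AMC III: 23·91/(10 + 0.13·91) → 2093 ÷ (2183/100) = 209300/2183 ≈ 95.877
S = 1000/(209300/2183) − 10 = 900/2093 in ≈ 0.430 in
Initial abstraction Ia = S/5 = (900/2093)/5 = 180/2093 ≈ 0.086 in
Excess rainfall: 10.050 − 0.086 = 9.964 in; P > Ia so Q > 0
Q: (417093/41860)² ÷ (435093/41860) = 57988856883/6070997660 in (≈ 9.552 in)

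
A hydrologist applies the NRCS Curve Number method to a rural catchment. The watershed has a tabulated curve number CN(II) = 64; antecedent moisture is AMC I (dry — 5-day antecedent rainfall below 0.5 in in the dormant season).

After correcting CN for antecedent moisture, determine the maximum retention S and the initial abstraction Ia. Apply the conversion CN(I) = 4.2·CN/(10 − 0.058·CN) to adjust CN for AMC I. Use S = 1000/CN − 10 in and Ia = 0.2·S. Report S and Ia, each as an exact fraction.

Adjust CN=64 to AMC I: 4.2·64/(10 − 0.058·64) → (1344/5) ÷ (786/125) = 5600/131 ≈ 42.748
Max retention: S = 1000/(5600/131) − 10 = 375/28 in (≈ 13.393 in)
Ia = 0.2S: 0.2·13.393 = 2.679 in (exactly 75/28)

S = 375/28 in ≈ 13.393 in; Ia = 75/28 in ≈ 2.679 in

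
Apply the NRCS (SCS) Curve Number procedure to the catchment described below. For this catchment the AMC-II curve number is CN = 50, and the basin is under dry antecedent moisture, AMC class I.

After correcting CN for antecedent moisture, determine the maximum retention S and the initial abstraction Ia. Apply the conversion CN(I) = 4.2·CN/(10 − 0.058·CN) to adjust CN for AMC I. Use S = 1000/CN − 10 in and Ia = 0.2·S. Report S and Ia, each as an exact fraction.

S = 500/21 in ≈ 23.810 in; Ia = 100/21 in ≈ 4.762 in

Adjust CN=50 to AMC I: 4.2·50/(10 − 0.058·50) → 210 ÷ (71/10) = 2100/71 ≈ 29.577
S = 1000/(2100/71) − 10 = 500/21 in ≈ 23.810 in
Initial abstraction Ia = S/5 = (500/21)/5 = 100/21 ≈ 4.762 in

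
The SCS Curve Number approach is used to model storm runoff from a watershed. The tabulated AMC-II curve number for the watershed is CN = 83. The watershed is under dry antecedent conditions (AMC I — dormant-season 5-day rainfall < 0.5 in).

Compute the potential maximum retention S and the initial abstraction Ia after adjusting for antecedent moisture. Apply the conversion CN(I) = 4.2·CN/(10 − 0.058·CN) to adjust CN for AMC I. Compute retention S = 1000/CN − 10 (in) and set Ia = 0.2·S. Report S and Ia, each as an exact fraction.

S = 8500/1743 in ≈ 4.877 in; Ia = 1700/1743 in ≈ 0.975 in

Dry (AMC I): CN(I) = 4.2·83/(10 − 0.058·83) = (1743/5)/(2593/500) = 174300/2593 ≈ 67.219
Max retention: S = 1000/(174300/2593) − 10 = 8500/1743 in (≈ 4.877 in)
Initial abstraction Ia = S/5 = (8500/1743)/5 = 1700/1743 ≈ 0.975 in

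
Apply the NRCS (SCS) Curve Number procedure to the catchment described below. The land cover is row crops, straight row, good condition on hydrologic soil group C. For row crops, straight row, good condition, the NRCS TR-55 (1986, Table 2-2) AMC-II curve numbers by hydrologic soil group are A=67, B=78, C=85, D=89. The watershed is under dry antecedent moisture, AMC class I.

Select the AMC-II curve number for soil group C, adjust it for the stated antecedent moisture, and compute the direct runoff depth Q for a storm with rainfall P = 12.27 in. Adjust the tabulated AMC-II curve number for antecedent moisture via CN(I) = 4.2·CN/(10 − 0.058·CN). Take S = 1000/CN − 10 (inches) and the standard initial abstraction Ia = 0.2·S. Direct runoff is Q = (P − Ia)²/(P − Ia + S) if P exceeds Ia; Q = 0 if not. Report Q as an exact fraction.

NRCS table: row crops, straight row, good condition, soil group C → CN(II) = 85
Dry (AMC I): CN(I) = 4.2·85/(10 − 0.058·85) = 357/(507/100) = 11900/169 ≈ 70.414
S = 1000/(11900/169) − 10 = 500/119 in ≈ 4.202 in
Ia = 0.2S: 0.2·4.202 = 0.840 in (exactly 100/119)
P − Ia = 12.270 − 0.840 = 136013/11900 ≈ 11.430 in (> 0, runoff occurs)
Runoff Q = (P−Ia)²/(P−Ia+S) = (11.430)²/(11.430+4.202) = 18499536169/2213554700 ≈ 8.357 in

Q = 18499536169/2213554700 in ≈ 8.357 in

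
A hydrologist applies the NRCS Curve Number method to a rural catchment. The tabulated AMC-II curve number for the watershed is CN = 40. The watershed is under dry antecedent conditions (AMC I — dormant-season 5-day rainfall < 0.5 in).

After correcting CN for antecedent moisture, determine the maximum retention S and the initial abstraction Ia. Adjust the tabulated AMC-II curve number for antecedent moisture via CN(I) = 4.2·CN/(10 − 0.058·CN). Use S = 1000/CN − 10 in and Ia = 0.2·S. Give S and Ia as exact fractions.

S = 250/7 in ≈ 35.714 in; Ia = 50/7 in ≈ 7.143 in

Adjust CN=40 to AMC I: 4.2·40/(10 − 0.058·40) → 168 ÷ (192/25) = 175/8 ≈ 21.875
S = 1000/(175/8) − 10 = 250/7 in ≈ 35.714 in
Ia = 0.2S: 0.2·35.714 = 7.143 in (exactly 50/7)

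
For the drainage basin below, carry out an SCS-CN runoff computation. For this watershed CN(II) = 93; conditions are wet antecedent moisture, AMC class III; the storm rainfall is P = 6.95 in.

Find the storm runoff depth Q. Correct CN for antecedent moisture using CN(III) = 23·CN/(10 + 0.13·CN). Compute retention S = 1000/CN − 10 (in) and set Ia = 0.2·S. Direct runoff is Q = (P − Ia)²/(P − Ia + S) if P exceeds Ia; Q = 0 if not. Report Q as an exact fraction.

Q = 86742619441/13198528380 in ≈ 6.572 in

Wet (AMC III): CN(III) = 23·93/(10 + 0.13·93) = 2139/(2209/100) = 213900/2209 ≈ 96.831
Retention S: 1000/CN − 10 with CN=96.831 → S = 700/2139 ≈ 0.327 in
Ia = 0.2·(700/2139) = 140/2139 in ≈ 0.065 in
P − Ia = 6.950 − 0.065 = 294521/42780 ≈ 6.885 in (> 0, runoff occurs)
Q = (294521/42780)²/((294521/42780) + 700/2139) = (86742619441/1830128400)/(308521/42780) = 86742619441/13198528380 in ≈ 6.572 in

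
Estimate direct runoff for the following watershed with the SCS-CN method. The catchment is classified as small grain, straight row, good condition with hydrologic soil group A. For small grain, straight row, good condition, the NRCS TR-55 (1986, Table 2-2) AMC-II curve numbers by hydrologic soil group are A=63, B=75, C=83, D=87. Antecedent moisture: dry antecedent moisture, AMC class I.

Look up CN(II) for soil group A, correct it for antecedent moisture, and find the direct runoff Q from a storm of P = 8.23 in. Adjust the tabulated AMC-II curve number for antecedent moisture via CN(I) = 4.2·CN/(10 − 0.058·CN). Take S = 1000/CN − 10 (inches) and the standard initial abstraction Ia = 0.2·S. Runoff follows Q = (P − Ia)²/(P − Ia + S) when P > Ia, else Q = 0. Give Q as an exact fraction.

NRCS table: small grain, straight row, good condition, soil group A → CN(II) = 63
CN(I) from CN(II)=63: (4.2·63)/(10 − 0.058·63) = 132300/3173 ≈ 41.696
Max retention: S = 1000/(132300/3173) − 10 = 18500/1323 in (≈ 13.983 in)
Initial abstraction Ia = S/5 = (18500/1323)/5 = 3700/1323 ≈ 2.797 in
Excess rainfall: 8.230 − 2.797 = 5.433 in; P > Ia so Q > 0
Q = (718829/132300)²/((718829/132300) + 18500/1323) = (516715131241/17503290000)/(2568829/132300) = 516715131241/339856076700 in ≈ 1.520 in

Q = 516715131241/339856076700 in ≈ 1.520 in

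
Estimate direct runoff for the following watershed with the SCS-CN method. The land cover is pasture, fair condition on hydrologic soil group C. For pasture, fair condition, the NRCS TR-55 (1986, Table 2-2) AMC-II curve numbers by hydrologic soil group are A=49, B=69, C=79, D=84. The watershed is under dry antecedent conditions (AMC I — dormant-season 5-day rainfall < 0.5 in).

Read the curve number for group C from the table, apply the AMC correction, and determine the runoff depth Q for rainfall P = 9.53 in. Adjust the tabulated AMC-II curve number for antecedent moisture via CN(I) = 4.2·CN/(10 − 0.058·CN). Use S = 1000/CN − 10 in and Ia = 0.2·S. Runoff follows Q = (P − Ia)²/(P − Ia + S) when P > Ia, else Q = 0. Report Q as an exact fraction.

NRCS table: pasture, fair condition, soil group C → CN(II) = 79
Adjust CN=79 to AMC I: 4.2·79/(10 − 0.058·79) → (1659/5) ÷ (2709/500) = 7900/129 ≈ 61.240
S = 1000/(7900/129) − 10 = 500/79 in ≈ 6.329 in
Ia = 0.2S: 0.2·6.329 = 1.266 in (exactly 100/79)
P − Ia = 9.530 − 1.266 = 65287/7900 ≈ 8.264 in (> 0, runoff occurs)
Q = (65287/7900)²/((65287/7900) + 500/79) = (4262392369/62410000)/(115287/7900) = 4262392369/910767300 in ≈ 4.680 in

Q = 4262392369/910767300 in ≈ 4.680 in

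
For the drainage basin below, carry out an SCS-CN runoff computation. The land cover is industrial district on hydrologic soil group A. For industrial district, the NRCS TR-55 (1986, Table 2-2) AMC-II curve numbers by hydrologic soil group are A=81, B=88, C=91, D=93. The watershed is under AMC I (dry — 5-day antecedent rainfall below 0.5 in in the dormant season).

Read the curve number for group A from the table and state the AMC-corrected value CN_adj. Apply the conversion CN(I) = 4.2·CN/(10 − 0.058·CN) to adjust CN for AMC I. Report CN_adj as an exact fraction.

CN_adj = 170100/2651 ≈ 64.164

NRCS table: industrial district, soil group A → CN(II) = 81
Dry (AMC I): CN(I) = 4.2·81/(10 − 0.058·81) = (1701/5)/(2651/500) = 170100/2651 ≈ 64.164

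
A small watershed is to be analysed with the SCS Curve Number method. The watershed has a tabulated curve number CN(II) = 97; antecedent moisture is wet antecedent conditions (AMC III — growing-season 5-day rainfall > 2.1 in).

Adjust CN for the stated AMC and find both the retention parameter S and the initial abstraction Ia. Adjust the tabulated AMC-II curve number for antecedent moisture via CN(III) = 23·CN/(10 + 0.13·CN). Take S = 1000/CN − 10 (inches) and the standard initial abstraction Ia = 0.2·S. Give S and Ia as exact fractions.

S = 300/2231 in ≈ 0.134 in; Ia = 60/2231 in ≈ 0.027 in

Wet (AMC III): CN(III) = 23·97/(10 + 0.13·97) = 2231/(2261/100) = 223100/2261 ≈ 98.673
Max retention: S = 1000/(223100/2261) − 10 = 300/2231 in (≈ 0.134 in)
Initial abstraction Ia = S/5 = (300/2231)/5 = 60/2231 ≈ 0.027 in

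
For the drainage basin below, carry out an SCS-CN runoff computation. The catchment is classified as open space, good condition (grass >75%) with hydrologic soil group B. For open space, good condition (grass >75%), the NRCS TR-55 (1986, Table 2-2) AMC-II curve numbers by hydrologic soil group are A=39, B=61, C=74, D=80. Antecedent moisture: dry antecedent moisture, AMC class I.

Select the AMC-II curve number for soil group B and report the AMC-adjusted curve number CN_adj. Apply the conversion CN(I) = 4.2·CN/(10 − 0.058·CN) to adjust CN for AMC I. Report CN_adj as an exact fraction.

NRCS table: open space, good condition (grass >75%), soil group B → CN(II) = 61
Dry (AMC I): CN(I) = 4.2·61/(10 − 0.058·61) = (1281/5)/(3231/500) = 42700/1077 ≈ 39.647

CN_adj = 42700/1077 ≈ 39.647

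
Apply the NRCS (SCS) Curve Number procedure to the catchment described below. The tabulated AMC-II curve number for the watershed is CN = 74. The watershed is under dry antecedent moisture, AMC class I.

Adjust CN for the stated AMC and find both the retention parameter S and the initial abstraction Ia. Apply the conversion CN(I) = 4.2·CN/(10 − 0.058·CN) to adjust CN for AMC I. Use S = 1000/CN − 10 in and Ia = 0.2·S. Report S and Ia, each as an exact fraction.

S = 6500/777 in ≈ 8.366 in; Ia = 1300/777 in ≈ 1.673 in

Adjust CN=74 to AMC I: 4.2·74/(10 − 0.058·74) → (1554/5) ÷ (1427/250) = 77700/1427 ≈ 54.450
Max retention: S = 1000/(77700/1427) − 10 = 6500/777 in (≈ 8.366 in)
Ia = 0.2·(6500/777) = 1300/777 in ≈ 1.673 in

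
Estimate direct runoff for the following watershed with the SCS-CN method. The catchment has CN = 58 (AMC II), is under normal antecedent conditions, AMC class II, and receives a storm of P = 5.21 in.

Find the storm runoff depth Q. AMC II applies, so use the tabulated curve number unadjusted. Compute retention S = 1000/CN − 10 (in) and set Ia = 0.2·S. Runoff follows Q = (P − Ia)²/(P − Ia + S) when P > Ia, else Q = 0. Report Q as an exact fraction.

AMC II — tabulated CN = 58 applies directly.
S = 1000/58 − 10 = 210/29 in ≈ 7.241 in
Initial abstraction Ia = S/5 = (210/29)/5 = 42/29 ≈ 1.448 in
Excess rainfall: 5.210 − 1.448 = 3.762 in; P > Ia so Q > 0
Q: (10909/2900)² ÷ (31909/2900) = 119006281/92536100 in (≈ 1.286 in)

Q = 119006281/92536100 in ≈ 1.286 in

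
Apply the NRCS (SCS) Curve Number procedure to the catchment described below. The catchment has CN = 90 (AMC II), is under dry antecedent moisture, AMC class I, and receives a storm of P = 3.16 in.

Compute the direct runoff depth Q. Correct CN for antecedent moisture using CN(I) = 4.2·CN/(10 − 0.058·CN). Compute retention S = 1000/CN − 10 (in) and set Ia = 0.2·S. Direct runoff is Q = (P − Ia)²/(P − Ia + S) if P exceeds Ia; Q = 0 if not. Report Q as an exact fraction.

Dry (AMC I): CN(I) = 4.2·90/(10 − 0.058·90) = 378/(239/50) = 18900/239 ≈ 79.079
Max retention: S = 1000/(18900/239) − 10 = 500/189 in (≈ 2.646 in)
Initial abstraction Ia = S/5 = (500/189)/5 = 100/189 ≈ 0.529 in
Excess rainfall: 3.160 − 0.529 = 2.631 in; P > Ia so Q > 0
Q: (12431/4725)² ÷ (24931/4725) = 154529761/117798975 in (≈ 1.312 in)

Q = 154529761/117798975 in ≈ 1.312 in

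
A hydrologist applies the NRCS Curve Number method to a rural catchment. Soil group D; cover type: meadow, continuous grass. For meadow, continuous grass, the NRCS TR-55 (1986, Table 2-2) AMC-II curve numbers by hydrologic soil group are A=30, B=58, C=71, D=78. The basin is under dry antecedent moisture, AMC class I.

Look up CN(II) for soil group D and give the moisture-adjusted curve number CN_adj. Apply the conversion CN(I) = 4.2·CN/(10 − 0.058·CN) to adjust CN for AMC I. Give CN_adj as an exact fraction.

NRCS table: meadow, continuous grass, soil group D → CN(II) = 78
CN(I) from CN(II)=78: (4.2·78)/(10 − 0.058·78) = 81900/1369 ≈ 59.825

CN_adj = 81900/1369 ≈ 59.825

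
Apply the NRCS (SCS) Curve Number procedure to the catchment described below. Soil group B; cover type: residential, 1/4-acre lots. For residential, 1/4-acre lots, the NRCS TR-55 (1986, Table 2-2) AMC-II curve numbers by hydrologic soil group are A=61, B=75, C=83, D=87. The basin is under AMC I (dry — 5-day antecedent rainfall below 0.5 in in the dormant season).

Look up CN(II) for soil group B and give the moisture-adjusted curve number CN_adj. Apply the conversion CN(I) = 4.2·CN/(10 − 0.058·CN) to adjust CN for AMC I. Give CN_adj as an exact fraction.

CN_adj = 6300/113 ≈ 55.752

NRCS table: residential, 1/4-acre lots, soil group B → CN(II) = 75
CN(I) from CN(II)=75: (4.2·75)/(10 − 0.058·75) = 6300/113 ≈ 55.752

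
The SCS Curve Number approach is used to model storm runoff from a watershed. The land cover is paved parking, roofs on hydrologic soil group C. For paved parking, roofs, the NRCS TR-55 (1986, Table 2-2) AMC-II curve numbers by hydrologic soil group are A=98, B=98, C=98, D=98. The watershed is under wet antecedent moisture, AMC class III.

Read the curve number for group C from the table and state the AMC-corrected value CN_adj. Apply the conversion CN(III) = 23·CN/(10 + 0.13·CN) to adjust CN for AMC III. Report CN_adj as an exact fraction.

NRCS table: paved parking, roofs, soil group C → CN(II) = 98
CN(III) from CN(II)=98: (23·98)/(10 + 0.13·98) = 112700/1137 ≈ 99.120

CN_adj = 112700/1137 ≈ 99.120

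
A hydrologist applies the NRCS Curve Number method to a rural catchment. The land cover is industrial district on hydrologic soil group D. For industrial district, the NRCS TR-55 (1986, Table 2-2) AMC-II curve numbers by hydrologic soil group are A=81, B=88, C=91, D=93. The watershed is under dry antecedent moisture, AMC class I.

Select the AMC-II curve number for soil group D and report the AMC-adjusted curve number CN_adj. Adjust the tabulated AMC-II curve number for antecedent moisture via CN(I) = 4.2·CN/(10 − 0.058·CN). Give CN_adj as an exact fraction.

NRCS table: industrial district, soil group D → CN(II) = 93
Dry (AMC I): CN(I) = 4.2·93/(10 − 0.058·93) = (1953/5)/(2303/500) = 27900/329 ≈ 84.802

CN_adj = 27900/329 ≈ 84.802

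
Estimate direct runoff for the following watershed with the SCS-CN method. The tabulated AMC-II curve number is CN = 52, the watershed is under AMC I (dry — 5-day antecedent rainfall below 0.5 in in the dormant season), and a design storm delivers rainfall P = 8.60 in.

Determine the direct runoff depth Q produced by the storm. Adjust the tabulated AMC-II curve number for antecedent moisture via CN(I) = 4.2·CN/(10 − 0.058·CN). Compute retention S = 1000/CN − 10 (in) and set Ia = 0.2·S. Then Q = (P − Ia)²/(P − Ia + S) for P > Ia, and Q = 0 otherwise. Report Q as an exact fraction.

Q = 3659569/5420415 in ≈ 0.675 in

Adjust CN=52 to AMC I: 4.2·52/(10 − 0.058·52) → (1092/5) ÷ (873/125) = 9100/291 ≈ 31.271
S = 1000/(9100/291) − 10 = 2000/91 in ≈ 21.978 in
Ia = 0.2S: 0.2·21.978 = 4.396 in (exactly 400/91)
Excess rainfall: 8.600 − 4.396 = 4.204 in; P > Ia so Q > 0
Q: (1913/455)² ÷ (11913/455) = 3659569/5420415 in (≈ 0.675 in)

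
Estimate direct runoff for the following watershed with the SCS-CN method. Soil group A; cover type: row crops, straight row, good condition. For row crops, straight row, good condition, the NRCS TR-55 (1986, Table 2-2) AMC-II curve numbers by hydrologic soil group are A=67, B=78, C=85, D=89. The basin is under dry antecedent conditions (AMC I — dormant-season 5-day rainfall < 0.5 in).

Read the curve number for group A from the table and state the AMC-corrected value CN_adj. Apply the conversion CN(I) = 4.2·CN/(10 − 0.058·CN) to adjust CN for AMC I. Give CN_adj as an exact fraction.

NRCS table: row crops, straight row, good condition, soil group A → CN(II) = 67
Adjust CN=67 to AMC I: 4.2·67/(10 − 0.058·67) → (1407/5) ÷ (3057/500) = 46900/1019 ≈ 46.026

CN_adj = 46900/1019 ≈ 46.026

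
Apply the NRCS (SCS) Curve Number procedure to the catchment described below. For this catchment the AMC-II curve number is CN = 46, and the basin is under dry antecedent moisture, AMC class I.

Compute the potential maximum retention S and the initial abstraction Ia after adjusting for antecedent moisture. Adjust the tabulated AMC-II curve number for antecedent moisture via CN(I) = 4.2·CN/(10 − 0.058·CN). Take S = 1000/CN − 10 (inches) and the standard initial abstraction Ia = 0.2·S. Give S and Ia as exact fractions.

CN(I) from CN(II)=46: (4.2·46)/(10 − 0.058·46) = 16100/611 ≈ 26.350
Max retention: S = 1000/(16100/611) − 10 = 4500/161 in (≈ 27.950 in)
Initial abstraction Ia = S/5 = (4500/161)/5 = 900/161 ≈ 5.590 in

S = 4500/161 in ≈ 27.950 in; Ia = 900/161 in ≈ 5.590 in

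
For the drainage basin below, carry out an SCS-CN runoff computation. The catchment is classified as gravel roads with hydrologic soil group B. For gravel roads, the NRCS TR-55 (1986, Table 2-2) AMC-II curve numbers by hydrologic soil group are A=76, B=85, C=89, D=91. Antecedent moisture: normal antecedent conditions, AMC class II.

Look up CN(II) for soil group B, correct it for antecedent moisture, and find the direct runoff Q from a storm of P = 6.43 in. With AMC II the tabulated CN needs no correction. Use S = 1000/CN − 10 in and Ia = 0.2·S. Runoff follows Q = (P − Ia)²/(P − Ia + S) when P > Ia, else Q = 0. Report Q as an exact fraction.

NRCS table: gravel roads, soil group B → CN(II) = 85
AMC II — tabulated CN = 85 applies directly.
S = 1000/85 − 10 = 30/17 in ≈ 1.765 in
Ia = 0.2·(30/17) = 6/17 in ≈ 0.353 in
P − Ia = 6.430 − 0.353 = 10331/1700 ≈ 6.077 in (> 0, runoff occurs)
Q = (10331/1700)²/((10331/1700) + 30/17) = (106729561/2890000)/(13331/1700) = 106729561/22662700 in ≈ 4.709 in

Q = 106729561/22662700 in ≈ 4.709 in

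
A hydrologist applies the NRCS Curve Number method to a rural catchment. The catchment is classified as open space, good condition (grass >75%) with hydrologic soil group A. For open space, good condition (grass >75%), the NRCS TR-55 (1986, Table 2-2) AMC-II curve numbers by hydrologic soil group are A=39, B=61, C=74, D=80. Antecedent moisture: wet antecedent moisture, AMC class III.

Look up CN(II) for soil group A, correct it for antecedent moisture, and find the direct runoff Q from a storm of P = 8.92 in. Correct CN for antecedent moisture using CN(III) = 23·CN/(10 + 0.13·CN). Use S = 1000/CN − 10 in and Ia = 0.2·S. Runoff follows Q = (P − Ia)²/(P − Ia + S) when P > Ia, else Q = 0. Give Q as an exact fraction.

Q = 28740759961/7221545175 in ≈ 3.980 in

NRCS table: open space, good condition (grass >75%), soil group A → CN(II) = 39
Wet (AMC III): CN(III) = 23·39/(10 + 0.13·39) = 897/(1507/100) = 89700/1507 ≈ 59.522
Max retention: S = 1000/(89700/1507) − 10 = 6100/897 in (≈ 6.800 in)
Ia = 0.2·(6100/897) = 1220/897 in ≈ 1.360 in
P − Ia = 8.920 − 1.360 = 169531/22425 ≈ 7.560 in (> 0, runoff occurs)
Runoff Q = (P−Ia)²/(P−Ia+S) = (7.560)²/(7.560+6.800) = 28740759961/7221545175 ≈ 3.980 in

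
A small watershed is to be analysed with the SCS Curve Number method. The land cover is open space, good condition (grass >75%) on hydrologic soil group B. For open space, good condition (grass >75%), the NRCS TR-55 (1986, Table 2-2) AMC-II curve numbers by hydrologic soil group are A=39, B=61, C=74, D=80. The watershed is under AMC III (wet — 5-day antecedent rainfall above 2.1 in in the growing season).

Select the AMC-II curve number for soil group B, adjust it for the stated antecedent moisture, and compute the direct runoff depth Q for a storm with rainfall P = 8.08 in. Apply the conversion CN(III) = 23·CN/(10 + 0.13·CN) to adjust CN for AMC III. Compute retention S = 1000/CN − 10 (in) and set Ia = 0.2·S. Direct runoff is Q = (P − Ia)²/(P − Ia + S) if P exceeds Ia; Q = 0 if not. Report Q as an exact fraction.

NRCS table: open space, good condition (grass >75%), soil group B → CN(II) = 61
Adjust CN=61 to AMC III: 23·61/(10 + 0.13·61) → 1403 ÷ (1793/100) = 140300/1793 ≈ 78.249
Max retention: S = 1000/(140300/1793) − 10 = 3900/1403 in (≈ 2.780 in)
Initial abstraction Ia = S/5 = (3900/1403)/5 = 780/1403 ≈ 0.556 in
P − Ia = 8.080 − 0.556 = 263906/35075 ≈ 7.524 in (> 0, runoff occurs)
Runoff Q = (P−Ia)²/(P−Ia+S) = (7.524)²/(7.524+2.780) = 34823188418/6338157725 ≈ 5.494 in

Q = 34823188418/6338157725 in ≈ 5.494 in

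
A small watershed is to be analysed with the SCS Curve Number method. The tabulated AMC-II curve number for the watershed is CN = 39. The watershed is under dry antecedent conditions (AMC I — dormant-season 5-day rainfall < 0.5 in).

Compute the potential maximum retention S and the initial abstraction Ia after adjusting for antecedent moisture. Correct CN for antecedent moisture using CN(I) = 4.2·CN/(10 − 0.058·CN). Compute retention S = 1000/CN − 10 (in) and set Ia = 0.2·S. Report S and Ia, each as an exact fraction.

S = 30500/819 in ≈ 37.241 in; Ia = 6100/819 in ≈ 7.448 in

CN(I) from CN(II)=39: (4.2·39)/(10 − 0.058·39) = 81900/3869 ≈ 21.168
Retention S: 1000/CN − 10 with CN=21.168 → S = 30500/819 ≈ 37.241 in
Ia = 0.2·(30500/819) = 6100/819 in ≈ 7.448 in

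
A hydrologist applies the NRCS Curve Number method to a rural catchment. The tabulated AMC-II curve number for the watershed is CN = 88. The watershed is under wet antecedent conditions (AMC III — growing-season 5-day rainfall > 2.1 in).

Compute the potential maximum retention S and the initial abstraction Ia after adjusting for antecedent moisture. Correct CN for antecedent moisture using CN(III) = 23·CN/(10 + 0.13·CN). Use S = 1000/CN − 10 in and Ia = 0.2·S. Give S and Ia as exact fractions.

S = 150/253 in ≈ 0.593 in; Ia = 30/253 in ≈ 0.119 in

CN(III) from CN(II)=88: (23·88)/(10 + 0.13·88) = 6325/67 ≈ 94.403
Max retention: S = 1000/(6325/67) − 10 = 150/253 in (≈ 0.593 in)
Ia = 0.2S: 0.2·0.593 = 0.119 in (exactly 30/253)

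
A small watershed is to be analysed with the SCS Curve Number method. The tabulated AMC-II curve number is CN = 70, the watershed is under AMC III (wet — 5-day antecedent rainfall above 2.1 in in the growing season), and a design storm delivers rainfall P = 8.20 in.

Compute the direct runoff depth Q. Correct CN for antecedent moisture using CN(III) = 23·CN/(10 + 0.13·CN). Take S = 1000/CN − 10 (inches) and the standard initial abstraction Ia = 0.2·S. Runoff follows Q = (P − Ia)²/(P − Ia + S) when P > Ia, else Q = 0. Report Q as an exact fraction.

Q = 39702601/6279805 in ≈ 6.322 in

CN(III) from CN(II)=70: (23·70)/(10 + 0.13·70) = 16100/191 ≈ 84.293
Retention S: 1000/CN − 10 with CN=84.293 → S = 300/161 ≈ 1.863 in
Initial abstraction Ia = S/5 = (300/161)/5 = 60/161 ≈ 0.373 in
P − Ia = 8.200 − 0.373 = 6301/805 ≈ 7.827 in (> 0, runoff occurs)
Q: (6301/805)² ÷ (7801/805) = 39702601/6279805 in (≈ 6.322 in)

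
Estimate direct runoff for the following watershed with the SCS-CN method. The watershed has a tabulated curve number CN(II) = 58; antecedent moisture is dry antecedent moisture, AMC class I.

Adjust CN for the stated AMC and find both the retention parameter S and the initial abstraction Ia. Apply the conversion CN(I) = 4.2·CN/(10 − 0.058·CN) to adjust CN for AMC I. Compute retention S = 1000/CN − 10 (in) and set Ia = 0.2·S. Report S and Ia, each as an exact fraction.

Adjust CN=58 to AMC I: 4.2·58/(10 − 0.058·58) → (1218/5) ÷ (1659/250) = 2900/79 ≈ 36.709
Max retention: S = 1000/(2900/79) − 10 = 500/29 in (≈ 17.241 in)
Ia = 0.2·(500/29) = 100/29 in ≈ 3.448 in

S = 500/29 in ≈ 17.241 in; Ia = 100/29 in ≈ 3.448 in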